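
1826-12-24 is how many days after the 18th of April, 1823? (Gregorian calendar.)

Apr 18, 1823 → Apr 18, 1824: 366 days (Feb 29, 1824 is in that span).
Apr 18, 1824 → Apr 18, 1825: 365 days.
Apr 18, 1825 → Apr 18, 1826: 365 days.
Apr 18, 1826 → May 18, 1826: 30 days (April has 30).
May 18, 1826 → Jun 18, 1826: 31 days (May has 31).
Jun 18, 1826 → Jul 18, 1826: 30 days (June has 30).
Jul 18, 1826 → Aug 18, 1826: 31 days (July has 31).
Aug 18, 1826 → Sep 18, 1826: 31 days (August has 31).
Sep 18, 1826 → Oct 18, 1826: 30 days (September has 30).
Oct 18, 1826 → Nov 18, 1826: 31 days (October has 31).
Nov 18, 1826 → Dec 18, 1826: 30 days (November has 30).
Dec 18, 1826 → Dec 24, 1826: 6 days.
Total: 1346 days.

1346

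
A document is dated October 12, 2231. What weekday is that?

Wednesday

Doomsday rule: the anchor day for the 2200s is Friday. For year 31: 31÷12 = 2 r 7, and 7÷4 = 1, so 2+7+1 = 10.
Friday + 10 ≡ Monday — that's 2231's doomsday.
In October the doomsday date is Oct 10.
Oct 12 is 2 days after Oct 10; 2 mod 7 = 2, so Monday + 2 = Wednesday.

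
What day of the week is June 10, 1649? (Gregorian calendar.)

Thursday

Doomsday rule: the anchor day for the 1600s is Tuesday. For year 49: 49÷12 = 4 r 1, and 1÷4 = 0, so 4+1+0 = 5.
Tuesday + 5 ≡ Sunday — that's 1649's doomsday.
In June the doomsday date is Jun 6.
Jun 10 is 4 days after Jun 6; 4 mod 7 = 4, so Sunday + 4 = Thursday.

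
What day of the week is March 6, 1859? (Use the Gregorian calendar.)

Doomsday rule: the anchor day for the 1800s is Friday. For year 59: 59÷12 = 4 r 11, and 11÷4 = 2, so 4+11+2 = 17.
Friday + 17 ≡ Monday — that's 1859's doomsday.
In March the doomsday date is Mar 14.
Mar 6 is 8 days before Mar 14; 8 mod 7 = 1, so Monday − 1 = Sunday.

Sunday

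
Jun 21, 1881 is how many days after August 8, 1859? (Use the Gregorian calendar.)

Aug 8, 1859 → Aug 8, 1860: 366 days (Feb 29, 1860 is in that span).
Aug 8, 1860 → Aug 8, 1861: 365 days.
Aug 8, 1861 → Aug 8, 1862: 365 days.
Aug 8, 1862 → Aug 8, 1863: 365 days.
Aug 8, 1863 → Aug 8, 1864: 366 days (Feb 29, 1864 is in that span).
Aug 8, 1864 → Aug 8, 1865: 365 days.
Aug 8, 1865 → Aug 8, 1866: 365 days.
Aug 8, 1866 → Aug 8, 1867: 365 days.
Aug 8, 1867 → Aug 8, 1868: 366 days (Feb 29, 1868 is in that span).
Aug 8, 1868 → Aug 8, 1869: 365 days.
Aug 8, 1869 → Aug 8, 1870: 365 days.
Aug 8, 1870 → Aug 8, 1871: 365 days.
Aug 8, 1871 → Aug 8, 1872: 366 days (Feb 29, 1872 is in that span).
Aug 8, 1872 → Aug 8, 1873: 365 days.
Aug 8, 1873 → Aug 8, 1874: 365 days.
Aug 8, 1874 → Aug 8, 1875: 365 days.
Aug 8, 1875 → Aug 8, 1876: 366 days (Feb 29, 1876 is in that span).
Aug 8, 1876 → Aug 8, 1877: 365 days.
Aug 8, 1877 → Aug 8, 1878: 365 days.
Aug 8, 1878 → Aug 8, 1879: 365 days.
Aug 8, 1879 → Aug 8, 1880: 366 days (Feb 29, 1880 is in that span).
Aug 8, 1880 → Sep 8, 1880: 31 days (August has 31).
Sep 8, 1880 → Oct 8, 1880: 30 days (September has 30).
Oct 8, 1880 → Nov 8, 1880: 31 days (October has 31).
Nov 8, 1880 → Dec 8, 1880: 30 days (November has 30).
Dec 8, 1880 → Jan 8, 1881: 31 days (December has 31).
Jan 8, 1881 → Feb 8, 1881: 31 days (January has 31).
Feb 8, 1881 → Mar 8, 1881: 28 days (February has 28).
Mar 8, 1881 → Apr 8, 1881: 31 days (March has 31).
Apr 8, 1881 → May 8, 1881: 30 days (April has 30).
May 8, 1881 → Jun 8, 1881: 31 days (May has 31).
Jun 8, 1881 → Jun 21, 1881: 13 days.
Total: 7988 days.

7988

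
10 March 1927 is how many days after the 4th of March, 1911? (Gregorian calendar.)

Mar 4, 1911 → Mar 4, 1912: 366 days (Feb 29, 1912 is in that span).
Mar 4, 1912 → Mar 4, 1913: 365 days.
Mar 4, 1913 → Mar 4, 1914: 365 days.
Mar 4, 1914 → Mar 4, 1915: 365 days.
Mar 4, 1915 → Mar 4, 1916: 366 days (Feb 29, 1916 is in that span).
Mar 4, 1916 → Mar 4, 1917: 365 days.
Mar 4, 1917 → Mar 4, 1918: 365 days.
Mar 4, 1918 → Mar 4, 1919: 365 days.
Mar 4, 1919 → Mar 4, 1920: 366 days (Feb 29, 1920 is in that span).
Mar 4, 1920 → Mar 4, 1921: 365 days.
Mar 4, 1921 → Mar 4, 1922: 365 days.
Mar 4, 1922 → Mar 4, 1923: 365 days.
Mar 4, 1923 → Mar 4, 1924: 366 days (Feb 29, 1924 is in that span).
Mar 4, 1924 → Mar 4, 1925: 365 days.
Mar 4, 1925 → Mar 4, 1926: 365 days.
Mar 4, 1926 → Apr 4, 1926: 31 days (March has 31).
Apr 4, 1926 → May 4, 1926: 30 days (April has 30).
May 4, 1926 → Jun 4, 1926: 31 days (May has 31).
Jun 4, 1926 → Jul 4, 1926: 30 days (June has 30).
Jul 4, 1926 → Aug 4, 1926: 31 days (July has 31).
Aug 4, 1926 → Sep 4, 1926: 31 days (August has 31).
Sep 4, 1926 → Oct 4, 1926: 30 days (September has 30).
Oct 4, 1926 → Nov 4, 1926: 31 days (October has 31).
Nov 4, 1926 → Dec 4, 1926: 30 days (November has 30).
Dec 4, 1926 → Jan 4, 1927: 31 days (December has 31).
Jan 4, 1927 → Feb 4, 1927: 31 days (January has 31).
Feb 4, 1927 → Mar 4, 1927: 28 days (February has 28).
Mar 4, 1927 → Mar 10, 1927: 6 days.
Total: 5850 days.

5850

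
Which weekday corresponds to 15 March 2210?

Doomsday rule: the anchor day for the 2200s is Friday. For year 10: 10÷12 = 0 r 10, and 10÷4 = 2, so 0+10+2 = 12.
Friday + 12 ≡ Wednesday — that's 2210's doomsday.
In March the doomsday date is Mar 14.
Mar 15 is 1 day after Mar 14; 1 mod 7 = 1, so Wednesday + 1 = Thursday.

Thursday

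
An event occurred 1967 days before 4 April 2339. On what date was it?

−365 (one year) → Apr 4, 2338 (1602 left).
−365 (one year) → Apr 4, 2337 (1237 left).
−365 (one year) → Apr 4, 2336 (872 left).
−366 (one year; includes Feb 29, 2336) → Apr 4, 2335 (506 left).
−365 (one year) → Apr 4, 2334 (141 left).
−4 → Mar 31, 2334 (end of Mar, 31 days; 137 left).
−31 → Feb 28, 2334 (end of Feb, 28 days; 106 left).
−28 → Jan 31, 2334 (end of Jan, 31 days; 78 left).
−31 → Dec 31, 2333 (end of Dec, 31 days; 47 left).
−31 → Nov 30, 2333 (end of Nov, 30 days; 16 left).
−16 → Nov 14, 2333.

November 14, 2333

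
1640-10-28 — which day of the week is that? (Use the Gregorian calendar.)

Sunday

Doomsday rule: the anchor day for the 1600s is Tuesday. For year 40: 40÷12 = 3 r 4, and 4÷4 = 1, so 3+4+1 = 8.
Tuesday + 8 ≡ Wednesday — that's 1640's doomsday.
In October the doomsday date is Oct 10.
Oct 28 is 18 days after Oct 10; 18 mod 7 = 4, so Wednesday + 4 = Sunday.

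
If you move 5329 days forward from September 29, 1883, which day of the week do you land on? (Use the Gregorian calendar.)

Sep 29, 1883 is a Saturday.
5329 mod 7 = 2, so 5329 days after a Saturday is Saturday + 2 = Monday.

Monday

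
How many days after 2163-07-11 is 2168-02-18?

1683

Jul 11, 2163 → Jul 11, 2164: 366 days (Feb 29, 2164 is in that span).
Jul 11, 2164 → Jul 11, 2165: 365 days.
Jul 11, 2165 → Jul 11, 2166: 365 days.
Jul 11, 2166 → Jul 11, 2167: 365 days.
Jul 11, 2167 → Aug 11, 2167: 31 days (July has 31).
Aug 11, 2167 → Sep 11, 2167: 31 days (August has 31).
Sep 11, 2167 → Oct 11, 2167: 30 days (September has 30).
Oct 11, 2167 → Nov 11, 2167: 31 days (October has 31).
Nov 11, 2167 → Dec 11, 2167: 30 days (November has 30).
Dec 11, 2167 → Jan 11, 2168: 31 days (December has 31).
Jan 11, 2168 → Feb 11, 2168: 31 days (January has 31).
Feb 11, 2168 → Feb 18, 2168: 7 days.
Total: 1683 days.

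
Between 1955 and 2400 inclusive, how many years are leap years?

109

Multiples of 4 in [1955,2400]: 112.
Of those, multiples of 100: 5 (not leap unless ÷400).
Multiples of 400: 2.
Leap years = 112 − 5 + 2 = 109.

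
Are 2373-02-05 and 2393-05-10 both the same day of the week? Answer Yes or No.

From Feb 5, 2373 to May 10, 2393 is 7399 days.
7399 mod 7 = 0, so they are the same weekday.
(Feb 5, 2373 is a Monday; May 10, 2393 is a Monday.)

Yes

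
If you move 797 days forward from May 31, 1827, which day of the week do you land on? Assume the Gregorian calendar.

Wednesday

May 31, 1827 is a Thursday.
797 mod 7 = 6, so 797 days after a Thursday is Thursday + 6 = Wednesday.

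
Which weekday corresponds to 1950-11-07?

Doomsday rule: the anchor day for the 1900s is Wednesday. For year 50: 50÷12 = 4 r 2, and 2÷4 = 0, so 4+2+0 = 6.
Wednesday + 6 ≡ Tuesday — that's 1950's doomsday.
In November the doomsday date is Nov 7.
Nov 7 is the doomsday itself: Tuesday.

Tuesday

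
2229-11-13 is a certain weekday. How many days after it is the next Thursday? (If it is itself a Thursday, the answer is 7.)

6

Nov 13, 2229 is a Friday.
From Friday to the next Thursday is 6 days.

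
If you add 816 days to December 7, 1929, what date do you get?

+365 (one year) → Dec 7, 1930 (451 left).
+365 (one year) → Dec 7, 1931 (86 left).
Dec has 31 days: +25 → Jan 1, 1932 (61 left).
Jan has 31 days: +31 → Feb 1, 1932 (30 left).
Feb has 29 days: +29 → Mar 1, 1932 (1 left).
+1 → Mar 2, 1932.

March 2, 1932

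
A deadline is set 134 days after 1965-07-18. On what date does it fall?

November 29, 1965

Jul has 31 days: +14 → Aug 1, 1965 (120 left).
Aug has 31 days: +31 → Sep 1, 1965 (89 left).
Sep has 30 days: +30 → Oct 1, 1965 (59 left).
Oct has 31 days: +31 → Nov 1, 1965 (28 left).
+28 → Nov 29, 1965.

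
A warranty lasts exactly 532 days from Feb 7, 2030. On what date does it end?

+365 (one year) → Feb 7, 2031 (167 left).
Feb has 28 days: +22 → Mar 1, 2031 (145 left).
Mar has 31 days: +31 → Apr 1, 2031 (114 left).
Apr has 30 days: +30 → May 1, 2031 (84 left).
May has 31 days: +31 → Jun 1, 2031 (53 left).
Jun has 30 days: +30 → Jul 1, 2031 (23 left).
+23 → Jul 24, 2031.

July 24, 2031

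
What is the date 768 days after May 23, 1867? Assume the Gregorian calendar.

+366 (one year; includes Feb 29, 1868) → May 23, 1868 (402 left).
+365 (one year) → May 23, 1869 (37 left).
May has 31 days: +9 → Jun 1, 1869 (28 left).
+28 → Jun 29, 1869.

June 29, 1869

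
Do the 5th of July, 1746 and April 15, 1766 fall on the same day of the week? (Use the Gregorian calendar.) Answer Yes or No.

Yes

From Jul 5, 1746 to Apr 15, 1766 is 7224 days.
7224 mod 7 = 0, so they are the same weekday.
(Jul 5, 1746 is a Tuesday; Apr 15, 1766 is a Tuesday.)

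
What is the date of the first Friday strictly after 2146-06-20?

Jun 20, 2146 is a Monday.
From Monday to the next Friday is 4 days.
Jun 20, 2146 + 4 = Jun 24, 2146.

June 24, 2146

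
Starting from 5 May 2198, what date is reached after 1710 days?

January 10, 2203

+365 (one year) → May 5, 2199 (1345 left).
+365 (one year) → May 5, 2200 (980 left).
+365 (one year) → May 5, 2201 (615 left).
+365 (one year) → May 5, 2202 (250 left).
May has 31 days: +27 → Jun 1, 2202 (223 left).
Jun has 30 days: +30 → Jul 1, 2202 (193 left).
Jul has 31 days: +31 → Aug 1, 2202 (162 left).
Aug has 31 days: +31 → Sep 1, 2202 (131 left).
Sep has 30 days: +30 → Oct 1, 2202 (101 left).
Oct has 31 days: +31 → Nov 1, 2202 (70 left).
Nov has 30 days: +30 → Dec 1, 2202 (40 left).
Dec has 31 days: +31 → Jan 1, 2203 (9 left).
+9 → Jan 10, 2203.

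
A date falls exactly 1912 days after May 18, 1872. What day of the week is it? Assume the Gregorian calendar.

Sunday

May 18, 1872 is a Saturday.
1912 mod 7 = 1, so 1912 days after a Saturday is Saturday + 1 = Sunday.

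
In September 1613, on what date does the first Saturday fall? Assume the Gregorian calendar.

September 1, 1613 is a Sunday.
The first Saturday is therefore September 7 (6 days later).

September 7, 1613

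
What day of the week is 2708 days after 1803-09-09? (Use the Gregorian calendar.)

Sep 9, 1803 is a Friday.
2708 mod 7 = 6, so 2708 days after a Friday is Friday + 6 = Thursday.

Thursday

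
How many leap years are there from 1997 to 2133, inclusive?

33

Multiples of 4 in [1997,2133]: 34.
Of those, multiples of 100: 2 (not leap unless ÷400).
Multiples of 400: 1.
Leap years = 34 − 2 + 1 = 33.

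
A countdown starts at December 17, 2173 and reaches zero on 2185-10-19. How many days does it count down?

Dec 17, 2173 → Dec 17, 2174: 365 days.
Dec 17, 2174 → Dec 17, 2175: 365 days.
Dec 17, 2175 → Dec 17, 2176: 366 days (Feb 29, 2176 is in that span).
Dec 17, 2176 → Dec 17, 2177: 365 days.
Dec 17, 2177 → Dec 17, 2178: 365 days.
Dec 17, 2178 → Dec 17, 2179: 365 days.
Dec 17, 2179 → Dec 17, 2180: 366 days (Feb 29, 2180 is in that span).
Dec 17, 2180 → Dec 17, 2181: 365 days.
Dec 17, 2181 → Dec 17, 2182: 365 days.
Dec 17, 2182 → Dec 17, 2183: 365 days.
Dec 17, 2183 → Dec 17, 2184: 366 days (Feb 29, 2184 is in that span).
Dec 17, 2184 → Jan 17, 2185: 31 days (December has 31).
Jan 17, 2185 → Feb 17, 2185: 31 days (January has 31).
Feb 17, 2185 → Mar 17, 2185: 28 days (February has 28).
Mar 17, 2185 → Apr 17, 2185: 31 days (March has 31).
Apr 17, 2185 → May 17, 2185: 30 days (April has 30).
May 17, 2185 → Jun 17, 2185: 31 days (May has 31).
Jun 17, 2185 → Jul 17, 2185: 30 days (June has 30).
Jul 17, 2185 → Aug 17, 2185: 31 days (July has 31).
Aug 17, 2185 → Sep 17, 2185: 31 days (August has 31).
Sep 17, 2185 → Oct 17, 2185: 30 days (September has 30).
Oct 17, 2185 → Oct 19, 2185: 2 days.
Total: 4324 days.

4324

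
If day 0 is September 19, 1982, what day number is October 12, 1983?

388

Sep 19, 1982 → Oct 19, 1982: 30 days (September has 30).
Oct 19, 1982 → Nov 19, 1982: 31 days (October has 31).
Nov 19, 1982 → Dec 19, 1982: 30 days (November has 30).
Dec 19, 1982 → Jan 19, 1983: 31 days (December has 31).
Jan 19, 1983 → Feb 19, 1983: 31 days (January has 31).
Feb 19, 1983 → Mar 19, 1983: 28 days (February has 28).
Mar 19, 1983 → Apr 19, 1983: 31 days (March has 31).
Apr 19, 1983 → May 19, 1983: 30 days (April has 30).
May 19, 1983 → Jun 19, 1983: 31 days (May has 31).
Jun 19, 1983 → Jul 19, 1983: 30 days (June has 30).
Jul 19, 1983 → Aug 19, 1983: 31 days (July has 31).
Aug 19, 1983 → Sep 19, 1983: 31 days (August has 31).
Sep 19, 1983 → Oct 12, 1983: 23 days.
Total: 388 days.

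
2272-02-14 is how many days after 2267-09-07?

1621

Sep 7, 2267 → Sep 7, 2268: 366 days (Feb 29, 2268 is in that span).
Sep 7, 2268 → Sep 7, 2269: 365 days.
Sep 7, 2269 → Sep 7, 2270: 365 days.
Sep 7, 2270 → Sep 7, 2271: 365 days.
Sep 7, 2271 → Oct 7, 2271: 30 days (September has 30).
Oct 7, 2271 → Nov 7, 2271: 31 days (October has 31).
Nov 7, 2271 → Dec 7, 2271: 30 days (November has 30).
Dec 7, 2271 → Jan 7, 2272: 31 days (December has 31).
Jan 7, 2272 → Feb 7, 2272: 31 days (January has 31).
Feb 7, 2272 → Feb 14, 2272: 7 days.
Total: 1621 days.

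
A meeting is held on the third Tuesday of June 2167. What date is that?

June 1, 2167 is a Monday.
The first Tuesday is therefore June 2 (1 days later).
The third Tuesday is 2 + 2×7 = June 16.

June 16, 2167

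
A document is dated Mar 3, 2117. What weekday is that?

January 1, 2117 is a Friday.
Jan 1, 2117 → Feb 1, 2117: 31 days (January has 31).
Feb 1, 2117 → Mar 1, 2117: 28 days (February has 28).
Mar 1, 2117 → Mar 3, 2117: 2 days.
Total: 61 days.
61 mod 7 = 5, so Friday + 5 = Wednesday.

Wednesday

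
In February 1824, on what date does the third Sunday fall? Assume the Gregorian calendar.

February 1, 1824 is a Sunday.
The first Sunday is therefore February 1 (same day).
The third Sunday is 1 + 2×7 = February 15.

February 15, 1824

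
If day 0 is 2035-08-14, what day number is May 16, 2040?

Aug 14, 2035 → Aug 14, 2036: 366 days (Feb 29, 2036 is in that span).
Aug 14, 2036 → Aug 14, 2037: 365 days.
Aug 14, 2037 → Aug 14, 2038: 365 days.
Aug 14, 2038 → Aug 14, 2039: 365 days.
Aug 14, 2039 → Sep 14, 2039: 31 days (August has 31).
Sep 14, 2039 → Oct 14, 2039: 30 days (September has 30).
Oct 14, 2039 → Nov 14, 2039: 31 days (October has 31).
Nov 14, 2039 → Dec 14, 2039: 30 days (November has 30).
Dec 14, 2039 → Jan 14, 2040: 31 days (December has 31).
Jan 14, 2040 → Feb 14, 2040: 31 days (January has 31).
Feb 14, 2040 → Mar 14, 2040: 29 days (February has 29).
Mar 14, 2040 → Apr 14, 2040: 31 days (March has 31).
Apr 14, 2040 → May 14, 2040: 30 days (April has 30).
May 14, 2040 → May 16, 2040: 2 days.
Total: 1737 days.

1737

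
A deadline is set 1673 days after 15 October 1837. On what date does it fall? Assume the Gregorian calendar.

+365 (one year) → Oct 15, 1838 (1308 left).
+365 (one year) → Oct 15, 1839 (943 left).
+366 (one year; includes Feb 29, 1840) → Oct 15, 1840 (577 left).
+365 (one year) → Oct 15, 1841 (212 left).
Oct has 31 days: +17 → Nov 1, 1841 (195 left).
Nov has 30 days: +30 → Dec 1, 1841 (165 left).
Dec has 31 days: +31 → Jan 1, 1842 (134 left).
Jan has 31 days: +31 → Feb 1, 1842 (103 left).
Feb has 28 days: +28 → Mar 1, 1842 (75 left).
Mar has 31 days: +31 → Apr 1, 1842 (44 left).
Apr has 30 days: +30 → May 1, 1842 (14 left).
+14 → May 15, 1842.

May 15, 1842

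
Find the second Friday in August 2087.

August 1, 2087 is a Friday.
The first Friday is therefore August 1 (same day).
The second Friday is 1 + 1×7 = August 8.

August 8, 2087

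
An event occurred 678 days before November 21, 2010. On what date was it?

January 12, 2009

−365 (one year) → Nov 21, 2009 (313 left).
−21 → Oct 31, 2009 (end of Oct, 31 days; 292 left).
−31 → Sep 30, 2009 (end of Sep, 30 days; 261 left).
−30 → Aug 31, 2009 (end of Aug, 31 days; 231 left).
−31 → Jul 31, 2009 (end of Jul, 31 days; 200 left).
−31 → Jun 30, 2009 (end of Jun, 30 days; 169 left).
−30 → May 31, 2009 (end of May, 31 days; 139 left).
−31 → Apr 30, 2009 (end of Apr, 30 days; 108 left).
−30 → Mar 31, 2009 (end of Mar, 31 days; 78 left).
−31 → Feb 28, 2009 (end of Feb, 28 days; 47 left).
−28 → Jan 31, 2009 (end of Jan, 31 days; 19 left).
−19 → Jan 12, 2009.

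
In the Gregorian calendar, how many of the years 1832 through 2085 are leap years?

Multiples of 4 in [1832,2085]: 64.
Of those, multiples of 100: 2 (not leap unless ÷400).
Multiples of 400: 1.
Leap years = 64 − 2 + 1 = 63.

63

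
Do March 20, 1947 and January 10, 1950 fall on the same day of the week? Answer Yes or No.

From Mar 20, 1947 to Jan 10, 1950 is 1027 days.
1027 mod 7 = 5, so they are different weekdays.
(Mar 20, 1947 is a Thursday; Jan 10, 1950 is a Tuesday.)

No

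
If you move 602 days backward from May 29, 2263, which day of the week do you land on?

Friday

First find the weekday of May 29, 2263. Doomsday rule: the anchor day for the 2200s is Friday. For year 63: 63÷12 = 5 r 3, and 3÷4 = 0, so 5+3+0 = 8.
Friday + 8 ≡ Saturday — that's 2263's doomsday.
In May the doomsday date is May 9.
May 29 is 20 days after May 9; 20 mod 7 = 6, so Saturday + 6 = Friday.
602 mod 7 = 0, so 602 days before a Friday is Friday − 0 = Friday.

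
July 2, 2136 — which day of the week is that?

Doomsday rule: the anchor day for the 2100s is Sunday. For year 36: 36÷12 = 3 r 0, and 0÷4 = 0, so 3+0+0 = 3.
Sunday + 3 ≡ Wednesday — that's 2136's doomsday.
In July the doomsday date is Jul 11.
Jul 2 is 9 days before Jul 11; 9 mod 7 = 2, so Wednesday − 2 = Monday.

Monday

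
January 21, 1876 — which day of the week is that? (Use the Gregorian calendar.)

January 1, 1876 is a Saturday.
Jan 1, 1876 → Jan 21, 1876: 20 days.
Total: 20 days.
20 mod 7 = 6, so Saturday + 6 = Friday.

Friday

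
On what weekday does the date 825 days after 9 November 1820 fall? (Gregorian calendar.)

Wednesday

Nov 9, 1820 is a Thursday.
825 mod 7 = 6, so 825 days after a Thursday is Thursday + 6 = Wednesday.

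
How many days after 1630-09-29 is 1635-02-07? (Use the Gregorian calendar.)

Sep 29, 1630 → Sep 29, 1631: 365 days.
Sep 29, 1631 → Sep 29, 1632: 366 days (Feb 29, 1632 is in that span).
Sep 29, 1632 → Sep 29, 1633: 365 days.
Sep 29, 1633 → Sep 29, 1634: 365 days.
Sep 29, 1634 → Oct 29, 1634: 30 days (September has 30).
Oct 29, 1634 → Nov 29, 1634: 31 days (October has 31).
Nov 29, 1634 → Dec 29, 1634: 30 days (November has 30).
Dec 29, 1634 → Jan 29, 1635: 31 days (December has 31).
Jan 29, 1635 → Feb 7, 1635: 9 days.
Total: 1592 days.

1592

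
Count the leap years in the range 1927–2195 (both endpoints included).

Multiples of 4 in [1927,2195]: 67.
Of those, multiples of 100: 2 (not leap unless ÷400).
Multiples of 400: 1.
Leap years = 67 − 2 + 1 = 66.

66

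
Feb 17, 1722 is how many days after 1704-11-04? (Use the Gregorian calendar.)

6314

Nov 4, 1704 → Nov 4, 1705: 365 days.
Nov 4, 1705 → Nov 4, 1706: 365 days.
Nov 4, 1706 → Nov 4, 1707: 365 days.
Nov 4, 1707 → Nov 4, 1708: 366 days (Feb 29, 1708 is in that span).
Nov 4, 1708 → Nov 4, 1709: 365 days.
Nov 4, 1709 → Nov 4, 1710: 365 days.
Nov 4, 1710 → Nov 4, 1711: 365 days.
Nov 4, 1711 → Nov 4, 1712: 366 days (Feb 29, 1712 is in that span).
Nov 4, 1712 → Nov 4, 1713: 365 days.
Nov 4, 1713 → Nov 4, 1714: 365 days.
Nov 4, 1714 → Nov 4, 1715: 365 days.
Nov 4, 1715 → Nov 4, 1716: 366 days (Feb 29, 1716 is in that span).
Nov 4, 1716 → Nov 4, 1717: 365 days.
Nov 4, 1717 → Nov 4, 1718: 365 days.
Nov 4, 1718 → Nov 4, 1719: 365 days.
Nov 4, 1719 → Nov 4, 1720: 366 days (Feb 29, 1720 is in that span).
Nov 4, 1720 → Nov 4, 1721: 365 days.
Nov 4, 1721 → Dec 4, 1721: 30 days (November has 30).
Dec 4, 1721 → Jan 4, 1722: 31 days (December has 31).
Jan 4, 1722 → Feb 4, 1722: 31 days (January has 31).
Feb 4, 1722 → Feb 17, 1722: 13 days.
Total: 6314 days.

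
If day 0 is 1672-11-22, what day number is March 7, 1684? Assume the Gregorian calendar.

4123

Nov 22, 1672 → Nov 22, 1673: 365 days.
Nov 22, 1673 → Nov 22, 1674: 365 days.
Nov 22, 1674 → Nov 22, 1675: 365 days.
Nov 22, 1675 → Nov 22, 1676: 366 days (Feb 29, 1676 is in that span).
Nov 22, 1676 → Nov 22, 1677: 365 days.
Nov 22, 1677 → Nov 22, 1678: 365 days.
Nov 22, 1678 → Nov 22, 1679: 365 days.
Nov 22, 1679 → Nov 22, 1680: 366 days (Feb 29, 1680 is in that span).
Nov 22, 1680 → Nov 22, 1681: 365 days.
Nov 22, 1681 → Nov 22, 1682: 365 days.
Nov 22, 1682 → Nov 22, 1683: 365 days.
Nov 22, 1683 → Dec 22, 1683: 30 days (November has 30).
Dec 22, 1683 → Jan 22, 1684: 31 days (December has 31).
Jan 22, 1684 → Feb 22, 1684: 31 days (January has 31).
Feb 22, 1684 → Mar 7, 1684: 14 days.
Total: 4123 days.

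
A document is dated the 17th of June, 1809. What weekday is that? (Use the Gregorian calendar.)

Saturday

Doomsday rule: the anchor day for the 1800s is Friday. For year 09: 9÷12 = 0 r 9, and 9÷4 = 2, so 0+9+2 = 11.
Friday + 11 ≡ Tuesday — that's 1809's doomsday.
In June the doomsday date is Jun 6.
Jun 17 is 11 days after Jun 6; 11 mod 7 = 4, so Tuesday + 4 = Saturday.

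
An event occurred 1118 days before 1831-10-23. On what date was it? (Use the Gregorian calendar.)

−365 (one year) → Oct 23, 1830 (753 left).
−365 (one year) → Oct 23, 1829 (388 left).
−23 → Sep 30, 1829 (end of Sep, 30 days; 365 left).
−30 → Aug 31, 1829 (end of Aug, 31 days; 335 left).
−31 → Jul 31, 1829 (end of Jul, 31 days; 304 left).
−31 → Jun 30, 1829 (end of Jun, 30 days; 273 left).
−30 → May 31, 1829 (end of May, 31 days; 243 left).
−31 → Apr 30, 1829 (end of Apr, 30 days; 212 left).
−30 → Mar 31, 1829 (end of Mar, 31 days; 182 left).
−31 → Feb 28, 1829 (end of Feb, 28 days; 151 left).
−28 → Jan 31, 1829 (end of Jan, 31 days; 123 left).
−31 → Dec 31, 1828 (end of Dec, 31 days; 92 left).
−31 → Nov 30, 1828 (end of Nov, 30 days; 61 left).
−30 → Oct 31, 1828 (end of Oct, 31 days; 31 left).
−31 → Sep 30, 1828 (end of Sep, 30 days; 0 left).

September 30, 1828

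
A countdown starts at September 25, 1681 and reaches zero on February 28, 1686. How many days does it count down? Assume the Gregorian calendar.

Sep 25, 1681 → Sep 25, 1682: 365 days.
Sep 25, 1682 → Sep 25, 1683: 365 days.
Sep 25, 1683 → Sep 25, 1684: 366 days (Feb 29, 1684 is in that span).
Sep 25, 1684 → Sep 25, 1685: 365 days.
Sep 25, 1685 → Oct 25, 1685: 30 days (September has 30).
Oct 25, 1685 → Nov 25, 1685: 31 days (October has 31).
Nov 25, 1685 → Dec 25, 1685: 30 days (November has 30).
Dec 25, 1685 → Jan 25, 1686: 31 days (December has 31).
Jan 25, 1686 → Feb 25, 1686: 31 days (January has 31).
Feb 25, 1686 → Feb 28, 1686: 3 days.
Total: 1617 days.

1617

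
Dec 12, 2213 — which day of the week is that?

Sunday

Doomsday rule: the anchor day for the 2200s is Friday. For year 13: 13÷12 = 1 r 1, and 1÷4 = 0, so 1+1+0 = 2.
Friday + 2 ≡ Sunday — that's 2213's doomsday.
In December the doomsday date is Dec 12.
Dec 12 is the doomsday itself: Sunday.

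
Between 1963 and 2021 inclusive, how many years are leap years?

Multiples of 4 in [1963,2021]: 15.
Of those, multiples of 100: 1 (not leap unless ÷400).
Multiples of 400: 1.
Leap years = 15 − 1 + 1 = 15.

15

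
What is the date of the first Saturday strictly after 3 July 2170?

Jul 3, 2170 is a Tuesday.
From Tuesday to the next Saturday is 4 days.
Jul 3, 2170 + 4 = Jul 7, 2170.

July 7, 2170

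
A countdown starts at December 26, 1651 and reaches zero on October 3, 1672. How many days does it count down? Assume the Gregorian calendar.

7587

Dec 26, 1651 → Dec 26, 1652: 366 days (Feb 29, 1652 is in that span).
Dec 26, 1652 → Dec 26, 1653: 365 days.
Dec 26, 1653 → Dec 26, 1654: 365 days.
Dec 26, 1654 → Dec 26, 1655: 365 days.
Dec 26, 1655 → Dec 26, 1656: 366 days (Feb 29, 1656 is in that span).
Dec 26, 1656 → Dec 26, 1657: 365 days.
Dec 26, 1657 → Dec 26, 1658: 365 days.
Dec 26, 1658 → Dec 26, 1659: 365 days.
Dec 26, 1659 → Dec 26, 1660: 366 days (Feb 29, 1660 is in that span).
Dec 26, 1660 → Dec 26, 1661: 365 days.
Dec 26, 1661 → Dec 26, 1662: 365 days.
Dec 26, 1662 → Dec 26, 1663: 365 days.
Dec 26, 1663 → Dec 26, 1664: 366 days (Feb 29, 1664 is in that span).
Dec 26, 1664 → Dec 26, 1665: 365 days.
Dec 26, 1665 → Dec 26, 1666: 365 days.
Dec 26, 1666 → Dec 26, 1667: 365 days.
Dec 26, 1667 → Dec 26, 1668: 366 days (Feb 29, 1668 is in that span).
Dec 26, 1668 → Dec 26, 1669: 365 days.
Dec 26, 1669 → Dec 26, 1670: 365 days.
Dec 26, 1670 → Dec 26, 1671: 365 days.
Dec 26, 1671 → Jan 26, 1672: 31 days (December has 31).
Jan 26, 1672 → Feb 26, 1672: 31 days (January has 31).
Feb 26, 1672 → Mar 26, 1672: 29 days (February has 29).
Mar 26, 1672 → Apr 26, 1672: 31 days (March has 31).
Apr 26, 1672 → May 26, 1672: 30 days (April has 30).
May 26, 1672 → Jun 26, 1672: 31 days (May has 31).
Jun 26, 1672 → Jul 26, 1672: 30 days (June has 30).
Jul 26, 1672 → Aug 26, 1672: 31 days (July has 31).
Aug 26, 1672 → Sep 26, 1672: 31 days (August has 31).
Sep 26, 1672 → Oct 3, 1672: 7 days.
Total: 7587 days.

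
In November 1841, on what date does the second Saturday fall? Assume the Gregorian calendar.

November 1, 1841 is a Monday.
The first Saturday is therefore November 6 (5 days later).
The second Saturday is 6 + 1×7 = November 13.

November 13, 1841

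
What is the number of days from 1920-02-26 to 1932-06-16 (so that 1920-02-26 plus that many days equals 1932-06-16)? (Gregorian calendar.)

4494

Feb 26, 1920 → Feb 26, 1921: 366 days (Feb 29, 1920 is in that span).
Feb 26, 1921 → Feb 26, 1922: 365 days.
Feb 26, 1922 → Feb 26, 1923: 365 days.
Feb 26, 1923 → Feb 26, 1924: 365 days.
Feb 26, 1924 → Feb 26, 1925: 366 days (Feb 29, 1924 is in that span).
Feb 26, 1925 → Feb 26, 1926: 365 days.
Feb 26, 1926 → Feb 26, 1927: 365 days.
Feb 26, 1927 → Feb 26, 1928: 365 days.
Feb 26, 1928 → Feb 26, 1929: 366 days (Feb 29, 1928 is in that span).
Feb 26, 1929 → Feb 26, 1930: 365 days.
Feb 26, 1930 → Feb 26, 1931: 365 days.
Feb 26, 1931 → Feb 26, 1932: 365 days.
Feb 26, 1932 → Mar 26, 1932: 29 days (February has 29).
Mar 26, 1932 → Apr 26, 1932: 31 days (March has 31).
Apr 26, 1932 → May 26, 1932: 30 days (April has 30).
May 26, 1932 → Jun 16, 1932: 21 days.
Total: 4494 days.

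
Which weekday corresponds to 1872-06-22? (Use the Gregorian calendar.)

January 1, 1872 is a Monday.
Jan 1, 1872 → Feb 1, 1872: 31 days (January has 31).
Feb 1, 1872 → Mar 1, 1872: 29 days (February has 29).
Mar 1, 1872 → Apr 1, 1872: 31 days (March has 31).
Apr 1, 1872 → May 1, 1872: 30 days (April has 30).
May 1, 1872 → Jun 1, 1872: 31 days (May has 31).
Jun 1, 1872 → Jun 22, 1872: 21 days.
Total: 173 days.
173 mod 7 = 5, so Monday + 5 = Saturday.

Saturday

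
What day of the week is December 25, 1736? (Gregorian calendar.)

Tuesday

Doomsday rule: the anchor day for the 1700s is Sunday. For year 36: 36÷12 = 3 r 0, and 0÷4 = 0, so 3+0+0 = 3.
Sunday + 3 ≡ Wednesday — that's 1736's doomsday.
In December the doomsday date is Dec 12.
Dec 25 is 13 days after Dec 12; 13 mod 7 = 6, so Wednesday + 6 = Tuesday.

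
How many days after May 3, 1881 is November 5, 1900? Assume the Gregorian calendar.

May 3, 1881 → May 3, 1882: 365 days.
May 3, 1882 → May 3, 1883: 365 days.
May 3, 1883 → May 3, 1884: 366 days (Feb 29, 1884 is in that span).
May 3, 1884 → May 3, 1885: 365 days.
May 3, 1885 → May 3, 1886: 365 days.
May 3, 1886 → May 3, 1887: 365 days.
May 3, 1887 → May 3, 1888: 366 days (Feb 29, 1888 is in that span).
May 3, 1888 → May 3, 1889: 365 days.
May 3, 1889 → May 3, 1890: 365 days.
May 3, 1890 → May 3, 1891: 365 days.
May 3, 1891 → May 3, 1892: 366 days (Feb 29, 1892 is in that span).
May 3, 1892 → May 3, 1893: 365 days.
May 3, 1893 → May 3, 1894: 365 days.
May 3, 1894 → May 3, 1895: 365 days.
May 3, 1895 → May 3, 1896: 366 days (Feb 29, 1896 is in that span).
May 3, 1896 → May 3, 1897: 365 days.
May 3, 1897 → May 3, 1898: 365 days.
May 3, 1898 → May 3, 1899: 365 days.
May 3, 1899 → May 3, 1900: 365 days.
May 3, 1900 → Jun 3, 1900: 31 days (May has 31).
Jun 3, 1900 → Jul 3, 1900: 30 days (June has 30).
Jul 3, 1900 → Aug 3, 1900: 31 days (July has 31).
Aug 3, 1900 → Sep 3, 1900: 31 days (August has 31).
Sep 3, 1900 → Oct 3, 1900: 30 days (September has 30).
Oct 3, 1900 → Nov 3, 1900: 31 days (October has 31).
Nov 3, 1900 → Nov 5, 1900: 2 days.
Total: 7125 days.

7125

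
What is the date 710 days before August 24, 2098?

September 13, 2096

−365 (one year) → Aug 24, 2097 (345 left).
−24 → Jul 31, 2097 (end of Jul, 31 days; 321 left).
−31 → Jun 30, 2097 (end of Jun, 30 days; 290 left).
−30 → May 31, 2097 (end of May, 31 days; 260 left).
−31 → Apr 30, 2097 (end of Apr, 30 days; 229 left).
−30 → Mar 31, 2097 (end of Mar, 31 days; 199 left).
−31 → Feb 28, 2097 (end of Feb, 28 days; 168 left).
−28 → Jan 31, 2097 (end of Jan, 31 days; 140 left).
−31 → Dec 31, 2096 (end of Dec, 31 days; 109 left).
−31 → Nov 30, 2096 (end of Nov, 30 days; 78 left).
−30 → Oct 31, 2096 (end of Oct, 31 days; 48 left).
−31 → Sep 30, 2096 (end of Sep, 30 days; 17 left).
−17 → Sep 13, 2096.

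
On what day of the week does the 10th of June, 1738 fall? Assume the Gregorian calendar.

Doomsday rule: the anchor day for the 1700s is Sunday. For year 38: 38÷12 = 3 r 2, and 2÷4 = 0, so 3+2+0 = 5.
Sunday + 5 ≡ Friday — that's 1738's doomsday.
In June the doomsday date is Jun 6.
Jun 10 is 4 days after Jun 6; 4 mod 7 = 4, so Friday + 4 = Tuesday.

Tuesday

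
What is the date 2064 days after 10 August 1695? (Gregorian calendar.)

April 5, 1701

+366 (one year; includes Feb 29, 1696) → Aug 10, 1696 (1698 left).
+365 (one year) → Aug 10, 1697 (1333 left).
+365 (one year) → Aug 10, 1698 (968 left).
+365 (one year) → Aug 10, 1699 (603 left).
+365 (one year) → Aug 10, 1700 (238 left).
Aug has 31 days: +22 → Sep 1, 1700 (216 left).
Sep has 30 days: +30 → Oct 1, 1700 (186 left).
Oct has 31 days: +31 → Nov 1, 1700 (155 left).
Nov has 30 days: +30 → Dec 1, 1700 (125 left).
Dec has 31 days: +31 → Jan 1, 1701 (94 left).
Jan has 31 days: +31 → Feb 1, 1701 (63 left).
Feb has 28 days: +28 → Mar 1, 1701 (35 left).
Mar has 31 days: +31 → Apr 1, 1701 (4 left).
+4 → Apr 5, 1701.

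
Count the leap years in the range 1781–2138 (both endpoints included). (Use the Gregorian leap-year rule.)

86

Multiples of 4 in [1781,2138]: 89.
Of those, multiples of 100: 4 (not leap unless ÷400).
Multiples of 400: 1.
Leap years = 89 − 4 + 1 = 86.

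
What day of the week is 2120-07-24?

Doomsday rule: the anchor day for the 2100s is Sunday. For year 20: 20÷12 = 1 r 8, and 8÷4 = 2, so 1+8+2 = 11.
Sunday + 11 ≡ Thursday — that's 2120's doomsday.
In July the doomsday date is Jul 11.
Jul 24 is 13 days after Jul 11; 13 mod 7 = 6, so Thursday + 6 = Wednesday.

Wednesday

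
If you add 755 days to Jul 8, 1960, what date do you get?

+365 (one year) → Jul 8, 1961 (390 left).
Jul has 31 days: +24 → Aug 1, 1961 (366 left).
Aug has 31 days: +31 → Sep 1, 1961 (335 left).
Sep has 30 days: +30 → Oct 1, 1961 (305 left).
Oct has 31 days: +31 → Nov 1, 1961 (274 left).
Nov has 30 days: +30 → Dec 1, 1961 (244 left).
Dec has 31 days: +31 → Jan 1, 1962 (213 left).
Jan has 31 days: +31 → Feb 1, 1962 (182 left).
Feb has 28 days: +28 → Mar 1, 1962 (154 left).
Mar has 31 days: +31 → Apr 1, 1962 (123 left).
Apr has 30 days: +30 → May 1, 1962 (93 left).
May has 31 days: +31 → Jun 1, 1962 (62 left).
Jun has 30 days: +30 → Jul 1, 1962 (32 left).
Jul has 31 days: +31 → Aug 1, 1962 (1 left).
+1 → Aug 2, 1962.

August 2, 1962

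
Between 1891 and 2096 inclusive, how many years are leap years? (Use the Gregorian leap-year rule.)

Multiples of 4 in [1891,2096]: 52.
Of those, multiples of 100: 2 (not leap unless ÷400).
Multiples of 400: 1.
Leap years = 52 − 2 + 1 = 51.

51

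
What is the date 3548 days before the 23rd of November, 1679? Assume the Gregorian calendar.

−365 (one year) → Nov 23, 1678 (3183 left).
−365 (one year) → Nov 23, 1677 (2818 left).
−365 (one year) → Nov 23, 1676 (2453 left).
−366 (one year; includes Feb 29, 1676) → Nov 23, 1675 (2087 left).
−365 (one year) → Nov 23, 1674 (1722 left).
−365 (one year) → Nov 23, 1673 (1357 left).
−365 (one year) → Nov 23, 1672 (992 left).
−366 (one year; includes Feb 29, 1672) → Nov 23, 1671 (626 left).
−365 (one year) → Nov 23, 1670 (261 left).
−23 → Oct 31, 1670 (end of Oct, 31 days; 238 left).
−31 → Sep 30, 1670 (end of Sep, 30 days; 207 left).
−30 → Aug 31, 1670 (end of Aug, 31 days; 177 left).
−31 → Jul 31, 1670 (end of Jul, 31 days; 146 left).
−31 → Jun 30, 1670 (end of Jun, 30 days; 115 left).
−30 → May 31, 1670 (end of May, 31 days; 85 left).
−31 → Apr 30, 1670 (end of Apr, 30 days; 54 left).
−30 → Mar 31, 1670 (end of Mar, 31 days; 24 left).
−24 → Mar 7, 1670.

March 7, 1670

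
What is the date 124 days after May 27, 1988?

September 28, 1988

May has 31 days: +5 → Jun 1, 1988 (119 left).
Jun has 30 days: +30 → Jul 1, 1988 (89 left).
Jul has 31 days: +31 → Aug 1, 1988 (58 left).
Aug has 31 days: +31 → Sep 1, 1988 (27 left).
+27 → Sep 28, 1988.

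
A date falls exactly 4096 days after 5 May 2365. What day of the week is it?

Thursday

May 5, 2365 is a Wednesday.
4096 mod 7 = 1, so 4096 days after a Wednesday is Wednesday + 1 = Thursday.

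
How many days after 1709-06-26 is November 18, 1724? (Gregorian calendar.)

Jun 26, 1709 → Jun 26, 1710: 365 days.
Jun 26, 1710 → Jun 26, 1711: 365 days.
Jun 26, 1711 → Jun 26, 1712: 366 days (Feb 29, 1712 is in that span).
Jun 26, 1712 → Jun 26, 1713: 365 days.
Jun 26, 1713 → Jun 26, 1714: 365 days.
Jun 26, 1714 → Jun 26, 1715: 365 days.
Jun 26, 1715 → Jun 26, 1716: 366 days (Feb 29, 1716 is in that span).
Jun 26, 1716 → Jun 26, 1717: 365 days.
Jun 26, 1717 → Jun 26, 1718: 365 days.
Jun 26, 1718 → Jun 26, 1719: 365 days.
Jun 26, 1719 → Jun 26, 1720: 366 days (Feb 29, 1720 is in that span).
Jun 26, 1720 → Jun 26, 1721: 365 days.
Jun 26, 1721 → Jun 26, 1722: 365 days.
Jun 26, 1722 → Jun 26, 1723: 365 days.
Jun 26, 1723 → Jun 26, 1724: 366 days (Feb 29, 1724 is in that span).
Jun 26, 1724 → Jul 26, 1724: 30 days (June has 30).
Jul 26, 1724 → Aug 26, 1724: 31 days (July has 31).
Aug 26, 1724 → Sep 26, 1724: 31 days (August has 31).
Sep 26, 1724 → Oct 26, 1724: 30 days (September has 30).
Oct 26, 1724 → Nov 18, 1724: 23 days.
Total: 5624 days.

5624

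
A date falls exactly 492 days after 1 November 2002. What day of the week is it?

Nov 1, 2002 is a Friday.
492 mod 7 = 2, so 492 days after a Friday is Friday + 2 = Sunday.

Sunday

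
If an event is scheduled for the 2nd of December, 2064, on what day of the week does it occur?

January 1, 2064 is a Tuesday.
Jan 1, 2064 → Feb 1, 2064: 31 days (January has 31).
Feb 1, 2064 → Mar 1, 2064: 29 days (February has 29).
Mar 1, 2064 → Apr 1, 2064: 31 days (March has 31).
Apr 1, 2064 → May 1, 2064: 30 days (April has 30).
May 1, 2064 → Jun 1, 2064: 31 days (May has 31).
Jun 1, 2064 → Jul 1, 2064: 30 days (June has 30).
Jul 1, 2064 → Aug 1, 2064: 31 days (July has 31).
Aug 1, 2064 → Sep 1, 2064: 31 days (August has 31).
Sep 1, 2064 → Oct 1, 2064: 30 days (September has 30).
Oct 1, 2064 → Nov 1, 2064: 31 days (October has 31).
Nov 1, 2064 → Dec 1, 2064: 30 days (November has 30).
Dec 1, 2064 → Dec 2, 2064: 1 days.
Total: 336 days.
336 mod 7 = 0, so Tuesday + 0 = Tuesday.

Tuesday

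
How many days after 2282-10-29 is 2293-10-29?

Oct 29, 2282 → Oct 29, 2283: 365 days.
Oct 29, 2283 → Oct 29, 2284: 366 days (Feb 29, 2284 is in that span).
Oct 29, 2284 → Oct 29, 2285: 365 days.
Oct 29, 2285 → Oct 29, 2286: 365 days.
Oct 29, 2286 → Oct 29, 2287: 365 days.
Oct 29, 2287 → Oct 29, 2288: 366 days (Feb 29, 2288 is in that span).
Oct 29, 2288 → Oct 29, 2289: 365 days.
Oct 29, 2289 → Oct 29, 2290: 365 days.
Oct 29, 2290 → Oct 29, 2291: 365 days.
Oct 29, 2291 → Oct 29, 2292: 366 days (Feb 29, 2292 is in that span).
Oct 29, 2292 → Nov 29, 2292: 31 days (October has 31).
Nov 29, 2292 → Dec 29, 2292: 30 days (November has 30).
Dec 29, 2292 → Jan 29, 2293: 31 days (December has 31).
Jan 29, 2293 → Feb 28, 2293: 30 days (January has 31).
Feb 28, 2293 → Mar 28, 2293: 28 days (February has 28).
Mar 28, 2293 → Apr 28, 2293: 31 days (March has 31).
Apr 28, 2293 → May 28, 2293: 30 days (April has 30).
May 28, 2293 → Jun 28, 2293: 31 days (May has 31).
Jun 28, 2293 → Jul 28, 2293: 30 days (June has 30).
Jul 28, 2293 → Aug 28, 2293: 31 days (July has 31).
Aug 28, 2293 → Sep 28, 2293: 31 days (August has 31).
Sep 28, 2293 → Oct 28, 2293: 30 days (September has 30).
Oct 28, 2293 → Oct 29, 2293: 1 days.
Total: 4018 days.

4018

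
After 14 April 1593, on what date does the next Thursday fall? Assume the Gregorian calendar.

April 15, 1593

Apr 14, 1593 is a Wednesday.
From Wednesday to the next Thursday is 1 day.
Apr 14, 1593 + 1 = Apr 15, 1593.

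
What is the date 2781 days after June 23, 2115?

+366 (one year; includes Feb 29, 2116) → Jun 23, 2116 (2415 left).
+365 (one year) → Jun 23, 2117 (2050 left).
+365 (one year) → Jun 23, 2118 (1685 left).
+365 (one year) → Jun 23, 2119 (1320 left).
+366 (one year; includes Feb 29, 2120) → Jun 23, 2120 (954 left).
+365 (one year) → Jun 23, 2121 (589 left).
+365 (one year) → Jun 23, 2122 (224 left).
Jun has 30 days: +8 → Jul 1, 2122 (216 left).
Jul has 31 days: +31 → Aug 1, 2122 (185 left).
Aug has 31 days: +31 → Sep 1, 2122 (154 left).
Sep has 30 days: +30 → Oct 1, 2122 (124 left).
Oct has 31 days: +31 → Nov 1, 2122 (93 left).
Nov has 30 days: +30 → Dec 1, 2122 (63 left).
Dec has 31 days: +31 → Jan 1, 2123 (32 left).
Jan has 31 days: +31 → Feb 1, 2123 (1 left).
+1 → Feb 2, 2123.

February 2, 2123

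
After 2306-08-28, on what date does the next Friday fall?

August 31, 2306

Aug 28, 2306 is a Tuesday.
From Tuesday to the next Friday is 3 days.
Aug 28, 2306 + 3 = Aug 31, 2306.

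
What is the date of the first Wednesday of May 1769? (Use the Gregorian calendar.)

May 1, 1769 is a Monday.
The first Wednesday is therefore May 3 (2 days later).

May 3, 1769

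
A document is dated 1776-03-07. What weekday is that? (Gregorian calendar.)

Thursday

Doomsday rule: the anchor day for the 1700s is Sunday. For year 76: 76÷12 = 6 r 4, and 4÷4 = 1, so 6+4+1 = 11.
Sunday + 11 ≡ Thursday — that's 1776's doomsday.
In March the doomsday date is Mar 14.
Mar 7 is 7 days before Mar 14; 7 mod 7 = 0, so Thursday − 0 = Thursday.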